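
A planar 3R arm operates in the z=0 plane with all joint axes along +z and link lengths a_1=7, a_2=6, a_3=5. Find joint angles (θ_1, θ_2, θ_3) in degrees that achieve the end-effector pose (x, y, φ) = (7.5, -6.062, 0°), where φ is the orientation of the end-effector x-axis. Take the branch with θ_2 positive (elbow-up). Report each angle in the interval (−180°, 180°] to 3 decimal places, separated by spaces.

wrist centre = target − a_3·(cos φ, sin φ) = (2.5000, -6.0620)
cos θ_2 = (42.9978−7²−6²)/(2·7·6) = -0.5000; θ_2 = 120.0017° (elbow-up)
β = atan2(-6.0620,2.5000) = -67.5885°; ψ = atan2(5.1961,3.9998) = 52.4115°
θ_1 = β − ψ = -120.0000°
θ_3 = φ − θ_1 − θ_2 = -0.0017° (wrapped to (-180°,180°])

-120.000 120.002 -0.002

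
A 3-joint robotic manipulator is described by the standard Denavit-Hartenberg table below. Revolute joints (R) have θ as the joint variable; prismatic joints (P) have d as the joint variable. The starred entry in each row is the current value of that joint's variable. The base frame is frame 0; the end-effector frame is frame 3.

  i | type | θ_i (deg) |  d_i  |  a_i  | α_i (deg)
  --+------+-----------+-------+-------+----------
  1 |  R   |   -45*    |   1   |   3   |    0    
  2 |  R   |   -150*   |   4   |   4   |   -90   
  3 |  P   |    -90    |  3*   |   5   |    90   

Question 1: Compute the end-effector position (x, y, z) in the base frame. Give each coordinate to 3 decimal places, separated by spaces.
after link 1: o_1 = (2.1213, -2.1213, 1.0000)
after link 2: o_2 = (-1.7424, -1.0860, 5.0000)
after link 3: o_3 = (-2.5188, -3.9838, 10.0000)

-2.519 -3.984 10.000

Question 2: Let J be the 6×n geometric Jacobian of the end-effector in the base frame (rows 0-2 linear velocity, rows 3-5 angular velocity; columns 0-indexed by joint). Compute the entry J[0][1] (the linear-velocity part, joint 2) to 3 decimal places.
1.863

axis z_1 = (0.0000,0.0000,1.0000); lever o_n−o_1 = (-4.6402,-1.8625,9.0000)
cross product → J_v[:, 1] = (1.8625,-4.6402,0.0000)
J_ω[:, 1] = z_1
entry J[0][1] = 1.8625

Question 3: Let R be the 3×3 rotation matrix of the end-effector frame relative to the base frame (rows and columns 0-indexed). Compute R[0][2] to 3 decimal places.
0.966

End-effector z-axis (col 2 of R) = (0.9659,-0.2588,0.0000)
R[0][2] = 0.9659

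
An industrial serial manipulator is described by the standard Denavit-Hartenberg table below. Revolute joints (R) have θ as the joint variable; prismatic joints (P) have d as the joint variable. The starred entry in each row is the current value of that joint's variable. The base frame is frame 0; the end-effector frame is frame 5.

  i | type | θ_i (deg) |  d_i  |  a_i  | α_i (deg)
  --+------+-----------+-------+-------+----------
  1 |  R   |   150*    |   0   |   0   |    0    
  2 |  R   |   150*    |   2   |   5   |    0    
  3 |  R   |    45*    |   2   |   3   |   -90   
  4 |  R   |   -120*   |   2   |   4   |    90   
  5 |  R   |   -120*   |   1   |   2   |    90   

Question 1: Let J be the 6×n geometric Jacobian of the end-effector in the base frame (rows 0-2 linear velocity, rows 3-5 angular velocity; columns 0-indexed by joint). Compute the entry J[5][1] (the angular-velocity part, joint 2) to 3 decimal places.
1.000

axis z_1 = (0.0000,0.0000,1.0000); lever o_n−o_1 = (3.1817,-4.2354,6.0981)
cross product → J_v[:, 1] = (4.2354,3.1817,-0.0000)
J_ω[:, 1] = z_1
entry J[5][1] = 1.0000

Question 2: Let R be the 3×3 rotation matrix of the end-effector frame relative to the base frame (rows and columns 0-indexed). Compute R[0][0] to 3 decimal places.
End-effector x-axis (col 0 of R) = (0.0173,-0.9012,-0.4330)
R[0][0] = 0.0173

0.017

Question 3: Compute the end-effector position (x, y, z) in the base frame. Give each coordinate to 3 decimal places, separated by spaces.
after link 1: o_1 = (0.0000, 0.0000, 0.0000)
after link 2: o_2 = (2.5000, -4.3301, 2.0000)
after link 3: o_3 = (5.3978, -5.1066, 4.0000)
after link 4: o_4 = (3.9836, -2.6571, 7.4641)
after link 5: o_5 = (3.1817, -4.2354, 6.0981)

3.182 -4.235 6.098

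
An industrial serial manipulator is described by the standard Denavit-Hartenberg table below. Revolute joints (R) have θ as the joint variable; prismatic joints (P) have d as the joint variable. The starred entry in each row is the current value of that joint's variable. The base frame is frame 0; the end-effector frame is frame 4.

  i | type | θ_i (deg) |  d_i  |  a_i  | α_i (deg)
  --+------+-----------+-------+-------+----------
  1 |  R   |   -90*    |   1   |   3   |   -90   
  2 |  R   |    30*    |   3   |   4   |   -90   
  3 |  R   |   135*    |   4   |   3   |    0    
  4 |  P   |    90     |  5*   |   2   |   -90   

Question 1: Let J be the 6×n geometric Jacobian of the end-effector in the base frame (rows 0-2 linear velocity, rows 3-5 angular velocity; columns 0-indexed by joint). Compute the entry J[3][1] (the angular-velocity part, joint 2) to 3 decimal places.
1.000

axis z_1 = (1.0000,0.0000,0.0000); lever o_n−o_1 = (2.2929,4.0978,-8.0265)
cross product → J_v[:, 1] = (-0.0000,8.0265,4.0978)
J_ω[:, 1] = z_1
entry J[3][1] = 1.0000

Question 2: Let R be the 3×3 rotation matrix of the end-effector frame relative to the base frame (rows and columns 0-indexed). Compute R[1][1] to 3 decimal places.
End-effector y-axis (col 1 of R) = (-0.0000,-0.5000,0.8660)
R[1][1] = -0.5000

-0.500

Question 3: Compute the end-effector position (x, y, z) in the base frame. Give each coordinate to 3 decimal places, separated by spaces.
after link 1: o_1 = (0.0000, -3.0000, 1.0000)
after link 2: o_2 = (3.0000, -6.4641, -1.0000)
after link 3: o_3 = (0.8787, -2.6270, -3.4034)
after link 4: o_4 = (2.2929, 1.0978, -7.0265)

2.293 1.098 -7.026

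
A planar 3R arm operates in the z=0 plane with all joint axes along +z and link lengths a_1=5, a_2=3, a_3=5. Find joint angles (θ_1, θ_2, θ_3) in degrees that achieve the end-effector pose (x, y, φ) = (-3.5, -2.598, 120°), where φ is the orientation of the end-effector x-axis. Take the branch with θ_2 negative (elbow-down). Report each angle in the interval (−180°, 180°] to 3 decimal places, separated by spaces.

wrist centre = target − a_3·(cos φ, sin φ) = (-1.0000, -6.9281)
cos θ_2 = (48.9989−5²−3²)/(2·5·3) = 0.5000; θ_2 = -60.0023° (elbow-down)
β = atan2(-6.9281,-1.0000) = -98.2133°; ψ = atan2(-2.5981,6.4999) = -21.7876°
θ_1 = β − ψ = -76.4257°
θ_3 = φ − θ_1 − θ_2 = -103.5719° (wrapped to (-180°,180°])

-76.426 -60.002 -103.572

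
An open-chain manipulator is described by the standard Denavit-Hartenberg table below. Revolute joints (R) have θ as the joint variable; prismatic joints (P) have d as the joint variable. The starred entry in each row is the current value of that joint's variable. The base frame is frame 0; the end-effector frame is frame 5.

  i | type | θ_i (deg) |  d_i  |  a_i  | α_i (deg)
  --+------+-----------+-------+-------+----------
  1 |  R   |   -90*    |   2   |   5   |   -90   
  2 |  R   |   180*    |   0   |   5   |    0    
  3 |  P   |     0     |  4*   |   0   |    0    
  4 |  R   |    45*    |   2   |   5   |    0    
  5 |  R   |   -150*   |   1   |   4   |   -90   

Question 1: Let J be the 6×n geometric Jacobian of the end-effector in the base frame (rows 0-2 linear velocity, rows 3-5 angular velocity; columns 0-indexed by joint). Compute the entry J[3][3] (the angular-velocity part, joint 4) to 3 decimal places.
axis z_3 = (1.0000,0.0000,0.0000); lever o_n−o_3 = (3.0000,2.5003,-0.3282)
cross product → J_v[:, 3] = (-0.0000,0.3282,2.5003)
J_ω[:, 3] = z_3
entry J[3][3] = 1.0000

1.000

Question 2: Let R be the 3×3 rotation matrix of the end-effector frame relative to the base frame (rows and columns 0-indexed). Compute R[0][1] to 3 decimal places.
End-effector y-axis (col 1 of R) = (-1.0000,-0.0000,-0.0000)
R[0][1] = -1.0000

-1.000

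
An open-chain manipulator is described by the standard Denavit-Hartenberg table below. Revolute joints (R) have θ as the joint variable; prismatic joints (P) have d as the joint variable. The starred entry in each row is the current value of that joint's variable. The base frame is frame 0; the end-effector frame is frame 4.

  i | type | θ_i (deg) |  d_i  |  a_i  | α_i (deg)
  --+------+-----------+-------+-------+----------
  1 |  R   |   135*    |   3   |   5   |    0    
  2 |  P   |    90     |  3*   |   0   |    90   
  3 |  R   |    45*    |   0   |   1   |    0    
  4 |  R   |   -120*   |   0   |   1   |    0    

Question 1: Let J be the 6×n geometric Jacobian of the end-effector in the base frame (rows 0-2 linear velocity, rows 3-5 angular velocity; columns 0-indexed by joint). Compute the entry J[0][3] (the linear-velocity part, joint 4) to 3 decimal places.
axis z_3 = (-0.7071,0.7071,0.0000); lever o_n−o_3 = (-0.1830,-0.1830,-0.9659)
cross product → J_v[:, 3] = (-0.6830,-0.6830,0.2588)
J_ω[:, 3] = z_3
entry J[0][3] = -0.6830

-0.683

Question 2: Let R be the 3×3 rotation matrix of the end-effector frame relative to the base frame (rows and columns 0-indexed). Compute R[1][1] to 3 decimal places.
End-effector y-axis (col 1 of R) = (-0.6830,-0.6830,0.2588)
R[1][1] = -0.6830

-0.683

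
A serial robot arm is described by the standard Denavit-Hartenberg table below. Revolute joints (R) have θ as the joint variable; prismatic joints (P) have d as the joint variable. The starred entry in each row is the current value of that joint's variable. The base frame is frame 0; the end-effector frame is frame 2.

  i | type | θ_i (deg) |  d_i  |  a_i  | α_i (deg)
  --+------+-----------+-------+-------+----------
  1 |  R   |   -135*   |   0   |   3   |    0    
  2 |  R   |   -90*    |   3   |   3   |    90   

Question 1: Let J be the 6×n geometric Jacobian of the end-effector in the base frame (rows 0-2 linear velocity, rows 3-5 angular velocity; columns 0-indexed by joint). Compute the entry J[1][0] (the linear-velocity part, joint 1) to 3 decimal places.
axis z_0 = ẑ; lever o_n−o_0 = (-4.2426,-0.0000,3.0000)
cross product → J_v[:, 0] = (0.0000,-4.2426,0.0000)
J_ω[:, 0] = z_0
entry J[1][0] = -4.2426

-4.243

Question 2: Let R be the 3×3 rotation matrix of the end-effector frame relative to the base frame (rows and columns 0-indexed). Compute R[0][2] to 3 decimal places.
0.707

End-effector z-axis (col 2 of R) = (0.7071,0.7071,0.0000)
R[0][2] = 0.7071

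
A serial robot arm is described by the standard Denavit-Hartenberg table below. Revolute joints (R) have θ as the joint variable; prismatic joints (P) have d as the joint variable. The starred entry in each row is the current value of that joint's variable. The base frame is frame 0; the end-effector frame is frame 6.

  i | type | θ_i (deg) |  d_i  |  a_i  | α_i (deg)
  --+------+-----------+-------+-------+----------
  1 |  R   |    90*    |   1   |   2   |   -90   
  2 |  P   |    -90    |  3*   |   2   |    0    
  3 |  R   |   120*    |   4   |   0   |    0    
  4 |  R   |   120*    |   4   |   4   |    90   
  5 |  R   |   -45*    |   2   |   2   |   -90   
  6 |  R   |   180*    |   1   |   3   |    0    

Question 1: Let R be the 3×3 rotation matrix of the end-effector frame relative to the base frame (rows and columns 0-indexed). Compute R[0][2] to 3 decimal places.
End-effector z-axis (col 2 of R) = (-0.7071,-0.6124,-0.3536)
R[0][2] = -0.7071

-0.707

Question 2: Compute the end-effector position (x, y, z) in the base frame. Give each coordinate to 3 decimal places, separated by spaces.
after link 1: o_1 = (0.0000, 2.0000, 1.0000)
after link 2: o_2 = (-3.0000, 2.0000, 3.0000)
after link 3: o_3 = (-7.0000, 2.0000, 3.0000)
after link 4: o_4 = (-11.0000, -1.4641, 1.0000)
after link 5: o_5 = (-9.5858, -1.6888, -1.4392)
after link 6: o_6 = (-12.4142, -0.4641, -0.7321)

-12.414 -0.464 -0.732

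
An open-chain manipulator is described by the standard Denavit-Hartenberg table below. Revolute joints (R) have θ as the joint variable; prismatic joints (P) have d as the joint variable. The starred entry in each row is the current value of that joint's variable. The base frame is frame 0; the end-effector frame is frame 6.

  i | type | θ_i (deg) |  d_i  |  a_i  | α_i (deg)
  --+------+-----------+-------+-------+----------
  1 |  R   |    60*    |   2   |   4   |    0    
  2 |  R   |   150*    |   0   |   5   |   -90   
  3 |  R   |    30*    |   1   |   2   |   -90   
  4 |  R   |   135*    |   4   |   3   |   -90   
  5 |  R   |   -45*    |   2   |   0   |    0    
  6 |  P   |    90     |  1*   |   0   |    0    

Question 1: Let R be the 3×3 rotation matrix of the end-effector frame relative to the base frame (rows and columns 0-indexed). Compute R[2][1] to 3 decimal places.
End-effector y-axis (col 1 of R) = (-0.4312,-0.8263,0.3624)
R[2][1] = 0.3624

0.362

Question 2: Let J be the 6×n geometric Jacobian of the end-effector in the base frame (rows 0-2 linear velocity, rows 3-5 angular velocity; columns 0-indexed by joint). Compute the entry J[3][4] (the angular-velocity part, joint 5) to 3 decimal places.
0.884

axis z_4 = (0.8839,-0.3062,0.3536); lever o_n−o_4 = (2.6517,-0.9186,1.0607)
cross product → J_v[:, 4] = (0.0000,0.0000,-0.0000)
J_ω[:, 4] = z_4
entry J[3][4] = 0.8839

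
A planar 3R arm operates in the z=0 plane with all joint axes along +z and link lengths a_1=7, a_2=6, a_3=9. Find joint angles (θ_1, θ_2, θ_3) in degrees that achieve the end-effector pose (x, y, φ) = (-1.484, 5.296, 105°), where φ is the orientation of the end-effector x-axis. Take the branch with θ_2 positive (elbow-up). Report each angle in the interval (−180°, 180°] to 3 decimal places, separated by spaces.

-135.009 149.996 90.013

wrist centre = target − a_3·(cos φ, sin φ) = (0.8454, -3.3973)
cos θ_2 = (12.2565−7²−6²)/(2·7·6) = -0.8660; θ_2 = 149.9964° (elbow-up)
β = atan2(-3.3973,0.8454) = -76.0267°; ψ = atan2(3.0003,1.8040) = 58.9824°
θ_1 = β − ψ = -135.0090°
θ_3 = φ − θ_1 − θ_2 = 90.0126° (wrapped to (-180°,180°])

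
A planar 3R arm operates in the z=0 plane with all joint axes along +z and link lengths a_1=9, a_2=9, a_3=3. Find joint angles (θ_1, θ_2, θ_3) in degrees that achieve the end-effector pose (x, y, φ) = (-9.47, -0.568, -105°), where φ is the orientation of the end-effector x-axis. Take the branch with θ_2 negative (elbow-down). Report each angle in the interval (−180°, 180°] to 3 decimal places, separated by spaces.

-135.003 -119.998 150.001

wrist centre = target − a_3·(cos φ, sin φ) = (-8.6935, 2.3298)
cos θ_2 = (81.0056−9²−9²)/(2·9·9) = -0.5000; θ_2 = -119.9977° (elbow-down)
β = atan2(2.3298,-8.6935) = 164.9978°; ψ = atan2(-7.7944,4.5003) = -59.9989°
θ_1 = β − ψ = 224.9967°
θ_3 = φ − θ_1 − θ_2 = 150.0010° (wrapped to (-180°,180°])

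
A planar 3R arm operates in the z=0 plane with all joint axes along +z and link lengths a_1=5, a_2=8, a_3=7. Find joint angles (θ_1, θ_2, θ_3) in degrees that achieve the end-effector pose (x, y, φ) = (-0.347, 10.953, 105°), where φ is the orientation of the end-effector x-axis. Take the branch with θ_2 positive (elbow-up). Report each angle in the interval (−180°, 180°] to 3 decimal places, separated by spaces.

wrist centre = target − a_3·(cos φ, sin φ) = (1.4647, 4.1915)
cos θ_2 = (19.7143−5²−8²)/(2·5·8) = -0.8661; θ_2 = 150.0053° (elbow-up)
β = atan2(4.1915,1.4647) = 70.7379°; ψ = atan2(3.9994,-1.9286) = 115.7443°
θ_1 = β − ψ = -45.0064°
θ_3 = φ − θ_1 − θ_2 = 0.0011° (wrapped to (-180°,180°])

-45.006 150.005 0.001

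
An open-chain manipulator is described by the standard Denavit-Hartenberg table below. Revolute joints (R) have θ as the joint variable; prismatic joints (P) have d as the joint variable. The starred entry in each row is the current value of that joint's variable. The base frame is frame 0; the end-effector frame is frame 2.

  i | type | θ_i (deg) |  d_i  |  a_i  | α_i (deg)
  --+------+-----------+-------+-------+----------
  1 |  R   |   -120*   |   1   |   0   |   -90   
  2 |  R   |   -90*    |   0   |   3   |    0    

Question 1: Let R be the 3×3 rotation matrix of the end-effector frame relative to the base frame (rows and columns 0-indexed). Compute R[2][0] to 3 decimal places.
1.000

End-effector x-axis (col 0 of R) = (-0.0000,-0.0000,1.0000)
R[2][0] = 1.0000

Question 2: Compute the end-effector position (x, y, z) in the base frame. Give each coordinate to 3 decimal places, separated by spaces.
-0.000 -0.000 4.000

after link 1: o_1 = (0.0000, 0.0000, 1.0000)
after link 2: o_2 = (-0.0000, -0.0000, 4.0000)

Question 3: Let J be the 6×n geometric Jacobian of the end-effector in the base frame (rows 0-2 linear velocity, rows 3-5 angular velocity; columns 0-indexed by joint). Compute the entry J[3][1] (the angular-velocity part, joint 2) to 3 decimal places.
axis z_1 = (0.8660,-0.5000,0.0000); lever o_n−o_1 = (-0.0000,-0.0000,3.0000)
cross product → J_v[:, 1] = (-1.5000,-2.5981,-0.0000)
J_ω[:, 1] = z_1
entry J[3][1] = 0.8660

0.866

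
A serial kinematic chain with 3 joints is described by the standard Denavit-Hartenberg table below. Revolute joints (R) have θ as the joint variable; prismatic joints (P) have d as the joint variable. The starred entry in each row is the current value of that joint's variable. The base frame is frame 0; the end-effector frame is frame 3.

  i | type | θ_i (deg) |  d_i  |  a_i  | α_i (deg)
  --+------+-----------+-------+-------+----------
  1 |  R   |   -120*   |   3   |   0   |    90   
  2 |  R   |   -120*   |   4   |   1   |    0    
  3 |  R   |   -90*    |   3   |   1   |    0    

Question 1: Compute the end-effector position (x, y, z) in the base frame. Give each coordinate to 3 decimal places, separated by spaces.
-5.379 4.683 2.634

after link 1: o_1 = (0.0000, 0.0000, 3.0000)
after link 2: o_2 = (-3.2141, 2.4330, 2.1340)
after link 3: o_3 = (-5.3792, 4.6830, 2.6340)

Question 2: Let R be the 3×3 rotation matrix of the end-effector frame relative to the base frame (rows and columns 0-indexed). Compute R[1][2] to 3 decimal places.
End-effector z-axis (col 2 of R) = (-0.8660,0.5000,0.0000)
R[1][2] = 0.5000

0.500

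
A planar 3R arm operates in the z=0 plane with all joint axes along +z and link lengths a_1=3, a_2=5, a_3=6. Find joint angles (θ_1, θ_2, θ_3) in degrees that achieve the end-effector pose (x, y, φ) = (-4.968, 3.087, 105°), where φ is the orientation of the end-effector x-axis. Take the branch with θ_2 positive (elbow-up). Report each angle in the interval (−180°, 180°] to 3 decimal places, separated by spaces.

135.003 120.002 -150.005

wrist centre = target − a_3·(cos φ, sin φ) = (-3.4151, -2.7086)
cos θ_2 = (18.9991−3²−5²)/(2·3·5) = -0.5000; θ_2 = 120.0020° (elbow-up)
β = atan2(-2.7086,-3.4151) = -141.5815°; ψ = atan2(4.3300,0.4998) = 83.4151°
θ_1 = β − ψ = -224.9966°
θ_3 = φ − θ_1 − θ_2 = -150.0054° (wrapped to (-180°,180°])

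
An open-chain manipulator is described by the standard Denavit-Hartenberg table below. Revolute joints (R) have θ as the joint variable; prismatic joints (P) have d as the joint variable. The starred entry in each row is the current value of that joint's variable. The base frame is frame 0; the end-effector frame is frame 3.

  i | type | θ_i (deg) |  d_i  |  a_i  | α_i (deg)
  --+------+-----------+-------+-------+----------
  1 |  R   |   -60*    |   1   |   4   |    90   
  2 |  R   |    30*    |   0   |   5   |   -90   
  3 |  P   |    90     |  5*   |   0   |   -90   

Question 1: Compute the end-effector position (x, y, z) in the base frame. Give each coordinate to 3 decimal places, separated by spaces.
2.915 -5.049 7.830

after link 1: o_1 = (2.0000, -3.4641, 1.0000)
after link 2: o_2 = (4.1651, -7.2141, 3.5000)
after link 3: o_3 = (2.9151, -5.0490, 7.8301)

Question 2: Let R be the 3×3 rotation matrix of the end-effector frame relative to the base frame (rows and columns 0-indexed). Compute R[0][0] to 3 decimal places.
End-effector x-axis (col 0 of R) = (0.8660,0.5000,0.0000)
R[0][0] = 0.8660

0.866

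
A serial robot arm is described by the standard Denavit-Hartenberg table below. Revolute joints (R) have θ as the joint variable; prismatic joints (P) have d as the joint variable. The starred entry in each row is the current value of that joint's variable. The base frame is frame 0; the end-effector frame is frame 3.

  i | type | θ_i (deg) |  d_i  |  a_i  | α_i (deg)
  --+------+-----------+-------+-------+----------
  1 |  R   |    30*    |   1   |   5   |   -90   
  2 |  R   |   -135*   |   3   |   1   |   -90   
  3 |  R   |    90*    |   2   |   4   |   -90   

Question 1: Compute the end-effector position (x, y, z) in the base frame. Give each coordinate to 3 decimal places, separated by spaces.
after link 1: o_1 = (4.3301, 2.5000, 1.0000)
after link 2: o_2 = (2.2178, 4.7445, 1.7071)
after link 3: o_3 = (5.4425, 1.9875, 3.1213)

5.442 1.988 3.121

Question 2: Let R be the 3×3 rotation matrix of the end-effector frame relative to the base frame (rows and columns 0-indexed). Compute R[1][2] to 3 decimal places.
End-effector z-axis (col 2 of R) = (0.6124,0.3536,-0.7071)
R[1][2] = 0.3536

0.354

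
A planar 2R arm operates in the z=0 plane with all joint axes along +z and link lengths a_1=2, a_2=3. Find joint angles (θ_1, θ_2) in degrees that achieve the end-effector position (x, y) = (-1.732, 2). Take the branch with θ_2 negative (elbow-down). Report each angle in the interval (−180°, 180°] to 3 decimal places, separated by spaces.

cos θ_2 = (6.9998−2²−3²)/(2·2·3) = -0.5000; θ_2 = -120.0010° (elbow-down)
β = atan2(2.0000,-1.7320) = 130.8926°; ψ = atan2(-2.5981,0.5000) = -79.1074°
θ_1 = β − ψ = 210.0000°

-150.000 -120.001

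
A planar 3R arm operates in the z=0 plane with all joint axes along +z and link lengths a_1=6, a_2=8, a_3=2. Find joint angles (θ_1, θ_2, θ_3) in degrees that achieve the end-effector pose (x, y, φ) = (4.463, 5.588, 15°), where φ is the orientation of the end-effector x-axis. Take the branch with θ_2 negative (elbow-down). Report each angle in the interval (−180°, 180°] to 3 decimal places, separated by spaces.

wrist centre = target − a_3·(cos φ, sin φ) = (2.5311, 5.0704)
cos θ_2 = (32.1153−6²−8²)/(2·6·8) = -0.7071; θ_2 = -135.0021° (elbow-down)
β = atan2(5.0704,2.5311) = 63.4714°; ψ = atan2(-5.6566,0.3429) = -86.5306°
θ_1 = β − ψ = 150.0020°
θ_3 = φ − θ_1 − θ_2 = 0.0000° (wrapped to (-180°,180°])

150.002 -135.002 0.000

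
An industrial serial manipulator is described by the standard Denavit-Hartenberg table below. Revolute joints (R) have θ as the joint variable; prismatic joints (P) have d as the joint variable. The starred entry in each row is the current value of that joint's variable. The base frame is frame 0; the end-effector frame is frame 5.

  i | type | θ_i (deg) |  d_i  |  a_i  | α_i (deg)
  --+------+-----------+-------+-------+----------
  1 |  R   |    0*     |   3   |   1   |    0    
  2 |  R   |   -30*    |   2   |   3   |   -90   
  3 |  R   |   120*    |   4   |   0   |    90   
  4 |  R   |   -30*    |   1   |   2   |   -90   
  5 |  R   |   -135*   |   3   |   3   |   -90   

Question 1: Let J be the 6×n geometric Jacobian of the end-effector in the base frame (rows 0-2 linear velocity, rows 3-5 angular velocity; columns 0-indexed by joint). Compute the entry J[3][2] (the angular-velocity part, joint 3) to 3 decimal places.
0.500

axis z_2 = (0.5000,0.8660,0.0000); lever o_n−o_2 = (5.0663,4.7638,-2.7687)
cross product → J_v[:, 2] = (-2.3978,1.3844,-2.0057)
J_ω[:, 2] = z_2
entry J[3][2] = 0.5000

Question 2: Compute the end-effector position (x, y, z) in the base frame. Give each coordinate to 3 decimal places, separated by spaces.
8.664 3.264 2.231

after link 1: o_1 = (1.0000, 0.0000, 3.0000)
after link 2: o_2 = (3.5981, -1.5000, 5.0000)
after link 3: o_3 = (5.5981, 1.9641, 5.0000)
after link 4: o_4 = (5.0981, 1.0981, 3.0000)
after link 5: o_5 = (8.6644, 3.2638, 2.2313)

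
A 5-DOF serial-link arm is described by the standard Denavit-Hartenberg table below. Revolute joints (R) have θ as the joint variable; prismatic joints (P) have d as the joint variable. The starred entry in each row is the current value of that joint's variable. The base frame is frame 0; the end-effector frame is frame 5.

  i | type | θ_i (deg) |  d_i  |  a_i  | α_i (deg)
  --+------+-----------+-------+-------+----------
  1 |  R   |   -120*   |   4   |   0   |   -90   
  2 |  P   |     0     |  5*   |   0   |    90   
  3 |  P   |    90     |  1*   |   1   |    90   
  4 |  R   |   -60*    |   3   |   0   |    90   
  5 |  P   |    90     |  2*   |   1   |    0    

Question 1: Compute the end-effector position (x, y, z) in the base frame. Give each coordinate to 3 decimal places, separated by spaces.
1.696 -5.598 4.000

after link 1: o_1 = (0.0000, 0.0000, 4.0000)
after link 2: o_2 = (4.3301, -2.5000, 4.0000)
after link 3: o_3 = (5.1962, -3.0000, 5.0000)
after link 4: o_4 = (3.6962, -5.5981, 5.0000)
after link 5: o_5 = (1.6962, -5.5981, 4.0000)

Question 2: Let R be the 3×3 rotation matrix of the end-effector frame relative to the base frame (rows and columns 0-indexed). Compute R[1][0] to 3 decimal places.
-0.866

End-effector x-axis (col 0 of R) = (-0.5000,-0.8660,0.0000)
R[1][0] = -0.8660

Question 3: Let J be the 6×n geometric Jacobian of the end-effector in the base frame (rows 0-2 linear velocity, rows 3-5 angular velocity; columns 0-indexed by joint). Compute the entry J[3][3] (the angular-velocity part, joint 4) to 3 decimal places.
axis z_3 = (-0.5000,-0.8660,0.0000); lever o_n−o_3 = (-3.5000,-2.5981,-1.0000)
cross product → J_v[:, 3] = (0.8660,-0.5000,-1.7321)
J_ω[:, 3] = z_3
entry J[3][3] = -0.5000

-0.500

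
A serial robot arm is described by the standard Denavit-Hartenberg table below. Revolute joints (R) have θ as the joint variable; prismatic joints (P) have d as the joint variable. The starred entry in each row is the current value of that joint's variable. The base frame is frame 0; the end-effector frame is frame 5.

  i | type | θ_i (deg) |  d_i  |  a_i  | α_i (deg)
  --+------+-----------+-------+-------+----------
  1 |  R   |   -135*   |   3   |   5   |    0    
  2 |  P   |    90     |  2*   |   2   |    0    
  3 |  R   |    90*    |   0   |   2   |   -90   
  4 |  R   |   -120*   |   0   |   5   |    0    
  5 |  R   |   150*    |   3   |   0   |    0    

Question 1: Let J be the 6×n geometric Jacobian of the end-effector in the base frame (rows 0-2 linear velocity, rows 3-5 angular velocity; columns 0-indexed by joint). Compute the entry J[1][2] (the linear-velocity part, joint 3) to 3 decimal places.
-2.475

axis z_2 = (0.0000,0.0000,1.0000); lever o_n−o_2 = (-2.4749,1.7678,4.3301)
cross product → J_v[:, 2] = (-1.7678,-2.4749,0.0000)
J_ω[:, 2] = z_2
entry J[1][2] = -2.4749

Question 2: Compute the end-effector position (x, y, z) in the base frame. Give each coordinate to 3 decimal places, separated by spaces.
-4.596 -3.182 9.330

after link 1: o_1 = (-3.5355, -3.5355, 3.0000)
after link 2: o_2 = (-2.1213, -4.9497, 5.0000)
after link 3: o_3 = (-0.7071, -3.5355, 5.0000)
after link 4: o_4 = (-2.4749, -5.3033, 9.3301)
after link 5: o_5 = (-4.5962, -3.1820, 9.3301)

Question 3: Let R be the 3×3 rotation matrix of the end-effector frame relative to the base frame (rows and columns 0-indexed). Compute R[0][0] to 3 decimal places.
0.612

End-effector x-axis (col 0 of R) = (0.6124,0.6124,-0.5000)
R[0][0] = 0.6124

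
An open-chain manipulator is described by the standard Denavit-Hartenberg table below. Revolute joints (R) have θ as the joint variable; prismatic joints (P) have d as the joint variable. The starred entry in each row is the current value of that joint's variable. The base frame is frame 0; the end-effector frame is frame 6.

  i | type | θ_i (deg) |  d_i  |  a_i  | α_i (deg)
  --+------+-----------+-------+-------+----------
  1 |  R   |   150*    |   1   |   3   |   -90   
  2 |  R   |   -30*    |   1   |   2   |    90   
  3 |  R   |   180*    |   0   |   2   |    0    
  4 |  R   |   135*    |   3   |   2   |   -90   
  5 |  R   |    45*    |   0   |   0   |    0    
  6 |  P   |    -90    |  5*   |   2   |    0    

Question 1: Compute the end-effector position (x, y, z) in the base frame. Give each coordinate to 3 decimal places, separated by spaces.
-6.210 1.136 7.798

after link 1: o_1 = (-2.5981, 1.5000, 1.0000)
after link 2: o_2 = (-4.5981, 1.5000, 2.0000)
after link 3: o_3 = (-3.0981, 0.6340, 1.0000)
after link 4: o_4 = (-2.1526, 1.7211, 4.3052)
after link 5: o_5 = (-2.1526, 1.7211, 4.3052)
after link 6: o_6 = (-6.2096, 1.1356, 7.7977)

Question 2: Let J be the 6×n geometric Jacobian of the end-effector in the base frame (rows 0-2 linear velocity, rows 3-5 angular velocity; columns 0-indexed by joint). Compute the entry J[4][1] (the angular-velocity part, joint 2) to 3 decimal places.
axis z_1 = (-0.5000,-0.8660,0.0000); lever o_n−o_1 = (-3.6116,-0.3644,6.7977)
cross product → J_v[:, 1] = (-5.8870,3.3988,-2.9455)
J_ω[:, 1] = z_1
entry J[4][1] = -0.8660

-0.866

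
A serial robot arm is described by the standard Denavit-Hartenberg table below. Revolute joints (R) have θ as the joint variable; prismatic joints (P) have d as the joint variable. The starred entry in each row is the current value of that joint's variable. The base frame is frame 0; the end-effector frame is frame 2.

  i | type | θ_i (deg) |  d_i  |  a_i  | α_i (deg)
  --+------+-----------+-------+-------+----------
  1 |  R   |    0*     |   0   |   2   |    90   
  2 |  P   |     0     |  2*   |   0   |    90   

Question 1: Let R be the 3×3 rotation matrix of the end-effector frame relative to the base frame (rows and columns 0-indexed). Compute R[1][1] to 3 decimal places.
End-effector y-axis (col 1 of R) = (0.0000,-1.0000,0.0000)
R[1][1] = -1.0000

-1.000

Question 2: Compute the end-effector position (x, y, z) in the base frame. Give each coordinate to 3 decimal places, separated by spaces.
2.000 -2.000 0.000

after link 1: o_1 = (2.0000, 0.0000, 0.0000)
after link 2: o_2 = (2.0000, -2.0000, 0.0000)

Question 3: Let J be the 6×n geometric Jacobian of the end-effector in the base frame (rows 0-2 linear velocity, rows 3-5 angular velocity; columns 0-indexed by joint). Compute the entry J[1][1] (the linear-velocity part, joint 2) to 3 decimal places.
-1.000

prismatic axis z_1 = (0.0000,-1.0000,0.0000)
J_v[:, 1] = z_1; J_ω[:, 1] = (0,0,0)
entry J[1][1] = -1.0000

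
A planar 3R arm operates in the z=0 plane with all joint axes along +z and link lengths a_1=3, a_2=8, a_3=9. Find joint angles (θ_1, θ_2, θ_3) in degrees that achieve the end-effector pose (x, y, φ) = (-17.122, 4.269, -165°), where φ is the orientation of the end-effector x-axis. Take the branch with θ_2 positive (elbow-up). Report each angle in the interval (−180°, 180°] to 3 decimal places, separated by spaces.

120.021 29.972 45.007

wrist centre = target − a_3·(cos φ, sin φ) = (-8.4287, 6.5984)
cos θ_2 = (114.5809−3²−8²)/(2·3·8) = 0.8663; θ_2 = 29.9720° (elbow-up)
β = atan2(6.5984,-8.4287) = 141.9444°; ψ = atan2(3.9966,9.9302) = 21.9234°
θ_1 = β − ψ = 120.0210°
θ_3 = φ − θ_1 − θ_2 = 45.0070° (wrapped to (-180°,180°])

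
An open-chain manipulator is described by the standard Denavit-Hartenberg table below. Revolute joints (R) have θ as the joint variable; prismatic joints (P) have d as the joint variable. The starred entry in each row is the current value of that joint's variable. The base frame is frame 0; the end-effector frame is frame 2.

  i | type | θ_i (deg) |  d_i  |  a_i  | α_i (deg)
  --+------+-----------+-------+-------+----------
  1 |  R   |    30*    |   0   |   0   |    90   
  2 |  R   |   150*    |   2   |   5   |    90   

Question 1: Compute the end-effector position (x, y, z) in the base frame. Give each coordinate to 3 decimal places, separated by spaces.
after link 1: o_1 = (0.0000, 0.0000, 0.0000)
after link 2: o_2 = (-2.7500, -3.8971, 2.5000)

-2.750 -3.897 2.500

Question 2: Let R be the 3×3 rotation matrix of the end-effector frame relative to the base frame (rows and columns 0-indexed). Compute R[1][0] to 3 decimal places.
-0.433

End-effector x-axis (col 0 of R) = (-0.7500,-0.4330,0.5000)
R[1][0] = -0.4330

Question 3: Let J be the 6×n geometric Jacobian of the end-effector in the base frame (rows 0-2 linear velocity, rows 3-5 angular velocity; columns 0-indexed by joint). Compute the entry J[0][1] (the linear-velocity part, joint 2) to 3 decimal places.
-2.165

axis z_1 = (0.5000,-0.8660,0.0000); lever o_n−o_1 = (-2.7500,-3.8971,2.5000)
cross product → J_v[:, 1] = (-2.1651,-1.2500,-4.3301)
J_ω[:, 1] = z_1
entry J[0][1] = -2.1651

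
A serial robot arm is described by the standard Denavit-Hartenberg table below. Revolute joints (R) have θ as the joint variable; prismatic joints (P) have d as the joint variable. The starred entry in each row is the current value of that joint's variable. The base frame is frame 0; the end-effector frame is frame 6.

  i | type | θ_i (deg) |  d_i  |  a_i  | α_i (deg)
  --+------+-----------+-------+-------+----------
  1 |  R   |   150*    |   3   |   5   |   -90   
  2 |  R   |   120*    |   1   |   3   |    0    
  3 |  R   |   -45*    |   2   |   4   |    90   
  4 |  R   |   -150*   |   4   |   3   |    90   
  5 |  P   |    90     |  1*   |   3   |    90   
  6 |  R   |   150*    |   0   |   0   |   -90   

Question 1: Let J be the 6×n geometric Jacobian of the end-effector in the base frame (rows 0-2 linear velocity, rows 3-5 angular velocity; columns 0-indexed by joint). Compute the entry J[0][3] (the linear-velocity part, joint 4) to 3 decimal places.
axis z_3 = (-0.8365,0.4830,0.2588); lever o_n−o_3 = (-4.8442,3.5289,4.8042)
cross product → J_v[:, 3] = (1.4069,2.7651,-0.6124)
J_ω[:, 3] = z_3
entry J[0][3] = 1.4069

1.407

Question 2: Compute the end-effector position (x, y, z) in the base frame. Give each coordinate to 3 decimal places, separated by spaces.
-10.272 3.198 1.342

after link 1: o_1 = (-4.3301, 2.5000, 3.0000)
after link 2: o_2 = (-3.5311, 0.8840, 0.4019)
after link 3: o_3 = (-5.4277, -0.3304, -3.4618)
after link 4: o_4 = (-7.4414, 2.5642, 0.0830)
after link 5: o_5 = (-10.2719, 3.1984, 1.3425)
after link 6: o_6 = (-10.2719, 3.1984, 1.3425)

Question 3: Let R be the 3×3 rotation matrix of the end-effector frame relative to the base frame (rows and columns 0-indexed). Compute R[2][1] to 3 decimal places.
-0.837

End-effector y-axis (col 1 of R) = (-0.4441,-0.3209,-0.8365)
R[2][1] = -0.8365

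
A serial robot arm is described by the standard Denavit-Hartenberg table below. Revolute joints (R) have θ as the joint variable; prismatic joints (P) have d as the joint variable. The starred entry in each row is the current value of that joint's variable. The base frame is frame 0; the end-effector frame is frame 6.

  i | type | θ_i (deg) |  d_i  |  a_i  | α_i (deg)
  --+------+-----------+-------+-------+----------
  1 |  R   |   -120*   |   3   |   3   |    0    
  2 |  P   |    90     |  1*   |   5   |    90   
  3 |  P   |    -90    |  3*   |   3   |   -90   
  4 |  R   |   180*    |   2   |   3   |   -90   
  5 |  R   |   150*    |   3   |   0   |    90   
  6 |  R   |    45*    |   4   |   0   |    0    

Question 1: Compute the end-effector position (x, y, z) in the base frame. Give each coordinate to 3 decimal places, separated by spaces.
-1.438 -9.562 6.000

after link 1: o_1 = (-1.5000, -2.5981, 3.0000)
after link 2: o_2 = (2.8301, -5.0981, 4.0000)
after link 3: o_3 = (1.3301, -7.6962, 1.0000)
after link 4: o_4 = (3.0622, -8.6962, 4.0000)
after link 5: o_5 = (1.5622, -11.2942, 4.0000)
after link 6: o_6 = (-1.4378, -9.5622, 6.0000)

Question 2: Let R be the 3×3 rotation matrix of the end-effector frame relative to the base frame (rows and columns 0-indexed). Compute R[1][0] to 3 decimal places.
End-effector x-axis (col 0 of R) = (-0.6597,-0.4356,-0.6124)
R[1][0] = -0.4356

-0.436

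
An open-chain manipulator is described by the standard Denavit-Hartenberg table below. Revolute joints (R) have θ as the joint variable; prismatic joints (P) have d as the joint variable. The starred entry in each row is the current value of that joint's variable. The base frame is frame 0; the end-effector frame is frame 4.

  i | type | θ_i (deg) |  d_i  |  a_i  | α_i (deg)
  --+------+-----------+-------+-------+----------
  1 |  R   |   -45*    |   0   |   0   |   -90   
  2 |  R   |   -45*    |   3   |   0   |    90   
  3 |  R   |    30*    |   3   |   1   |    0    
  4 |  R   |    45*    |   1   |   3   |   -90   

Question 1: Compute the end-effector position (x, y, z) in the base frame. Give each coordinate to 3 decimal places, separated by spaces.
3.345 5.703 3.990

after link 1: o_1 = (0.0000, 0.0000, 0.0000)
after link 2: o_2 = (2.1213, 2.1213, 0.0000)
after link 3: o_3 = (1.4079, 3.5419, 2.7337)
after link 4: o_4 = (3.3452, 5.7027, 3.9898)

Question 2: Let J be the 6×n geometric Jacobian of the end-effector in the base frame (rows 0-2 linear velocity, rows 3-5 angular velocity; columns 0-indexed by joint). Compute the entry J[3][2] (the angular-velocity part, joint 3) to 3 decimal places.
-0.500

axis z_2 = (-0.5000,0.5000,0.7071); lever o_n−o_2 = (1.2238,3.5814,3.9898)
cross product → J_v[:, 2] = (-0.5375,2.8603,-2.4026)
J_ω[:, 2] = z_2
entry J[3][2] = -0.5000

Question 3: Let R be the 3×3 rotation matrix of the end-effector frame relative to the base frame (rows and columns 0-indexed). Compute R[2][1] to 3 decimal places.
-0.707

End-effector y-axis (col 1 of R) = (0.5000,-0.5000,-0.7071)
R[2][1] = -0.7071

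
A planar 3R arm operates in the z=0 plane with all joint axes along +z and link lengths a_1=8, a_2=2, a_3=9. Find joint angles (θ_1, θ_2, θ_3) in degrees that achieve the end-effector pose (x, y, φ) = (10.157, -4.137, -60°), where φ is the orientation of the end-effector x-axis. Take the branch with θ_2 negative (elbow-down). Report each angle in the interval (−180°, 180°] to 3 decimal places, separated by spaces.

wrist centre = target − a_3·(cos φ, sin φ) = (5.6570, 3.6572)
cos θ_2 = (45.3770−8²−2²)/(2·8·2) = -0.7070; θ_2 = -134.9889° (elbow-down)
β = atan2(3.6572,5.6570) = 32.8825°; ψ = atan2(-1.4145,6.5861) = -12.1213°
θ_1 = β − ψ = 45.0038°
θ_3 = φ − θ_1 − θ_2 = 29.9851° (wrapped to (-180°,180°])

45.004 -134.989 29.985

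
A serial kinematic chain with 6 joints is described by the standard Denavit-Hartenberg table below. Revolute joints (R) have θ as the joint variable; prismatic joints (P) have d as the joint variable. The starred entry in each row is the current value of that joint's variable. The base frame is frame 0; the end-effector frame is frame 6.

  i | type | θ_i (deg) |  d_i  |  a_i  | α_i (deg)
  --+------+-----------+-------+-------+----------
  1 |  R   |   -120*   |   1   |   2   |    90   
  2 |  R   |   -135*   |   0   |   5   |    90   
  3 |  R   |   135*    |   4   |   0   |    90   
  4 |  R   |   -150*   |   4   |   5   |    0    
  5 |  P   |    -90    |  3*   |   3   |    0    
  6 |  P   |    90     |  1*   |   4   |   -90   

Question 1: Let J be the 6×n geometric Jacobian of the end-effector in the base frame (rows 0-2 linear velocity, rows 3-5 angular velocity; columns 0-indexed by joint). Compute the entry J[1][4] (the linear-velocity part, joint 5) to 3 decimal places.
0.787

prismatic axis z_4 = (-0.3624,0.7866,-0.5000)
J_v[:, 4] = z_4; J_ω[:, 4] = (0,0,0)
entry J[1][4] = 0.7866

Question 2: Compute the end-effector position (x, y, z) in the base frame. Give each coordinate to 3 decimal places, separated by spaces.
after link 1: o_1 = (-1.0000, -1.7321, 1.0000)
after link 2: o_2 = (0.7678, 1.3298, -2.5355)
after link 3: o_3 = (2.1820, 3.7793, 0.2929)
after link 4: o_4 = (3.5828, 5.7387, -5.6399)
after link 5: o_5 = (4.7078, 9.8086, -6.0528)
after link 6: o_6 = (6.6257, 9.6457, -9.6991)

6.626 9.646 -9.699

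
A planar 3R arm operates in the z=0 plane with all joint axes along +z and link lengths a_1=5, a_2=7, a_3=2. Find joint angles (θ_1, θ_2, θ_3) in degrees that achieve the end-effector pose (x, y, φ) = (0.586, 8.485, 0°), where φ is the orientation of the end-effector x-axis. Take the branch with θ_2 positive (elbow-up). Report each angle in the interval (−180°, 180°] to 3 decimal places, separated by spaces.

wrist centre = target − a_3·(cos φ, sin φ) = (-1.4140, 8.4850)
cos θ_2 = (73.9946−5²−7²)/(2·5·7) = -0.0001; θ_2 = 90.0044° (elbow-up)
β = atan2(8.4850,-1.4140) = 99.4612°; ψ = atan2(7.0000,4.9995) = 54.4652°
θ_1 = β − ψ = 44.9960°
θ_3 = φ − θ_1 − θ_2 = -135.0004° (wrapped to (-180°,180°])

44.996 90.004 -135.000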